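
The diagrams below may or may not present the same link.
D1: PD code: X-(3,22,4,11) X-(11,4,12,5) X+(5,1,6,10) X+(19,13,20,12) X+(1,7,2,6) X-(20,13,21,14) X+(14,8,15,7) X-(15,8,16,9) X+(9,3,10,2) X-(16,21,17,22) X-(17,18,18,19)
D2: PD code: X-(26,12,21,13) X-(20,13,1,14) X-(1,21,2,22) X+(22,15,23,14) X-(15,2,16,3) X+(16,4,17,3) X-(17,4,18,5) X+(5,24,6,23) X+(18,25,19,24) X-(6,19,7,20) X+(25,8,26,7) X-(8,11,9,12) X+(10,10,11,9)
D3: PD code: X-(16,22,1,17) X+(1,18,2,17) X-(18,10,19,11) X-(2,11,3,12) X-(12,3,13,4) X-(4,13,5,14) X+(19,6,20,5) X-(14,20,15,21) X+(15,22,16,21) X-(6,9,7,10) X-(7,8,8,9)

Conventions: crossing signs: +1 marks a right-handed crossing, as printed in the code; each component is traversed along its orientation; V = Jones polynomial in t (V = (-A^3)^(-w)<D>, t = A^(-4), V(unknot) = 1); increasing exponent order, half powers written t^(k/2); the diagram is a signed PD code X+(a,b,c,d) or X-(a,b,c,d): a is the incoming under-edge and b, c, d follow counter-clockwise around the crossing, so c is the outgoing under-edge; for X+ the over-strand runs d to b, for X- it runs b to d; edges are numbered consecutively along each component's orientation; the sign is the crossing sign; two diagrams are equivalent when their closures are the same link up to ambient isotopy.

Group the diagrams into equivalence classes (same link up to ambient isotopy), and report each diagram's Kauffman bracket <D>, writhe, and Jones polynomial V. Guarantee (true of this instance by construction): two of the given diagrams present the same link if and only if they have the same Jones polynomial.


grouping into links: {D1} | {D2} | {D3}
V(D1) = -t^(-3/2) - 2t^(1/2) + t^(3/2) - t^(5/2) + t^(7/2)  (w -1, c 11, <D> = -A^-17 + A^-13 - A^-9 + 2A^-5 + A^3)
V(D2) = t^(-7/2) - t^(-5/2) + t^(-3/2) - 2t^(-1/2) - t^(3/2)  [13 crossings, <D> = A^-9 + 2A^-1 - A^3 + A^7 - A^11, w = -1]
D3 (bracket A^-13 + A^-9 + A^-5 - A^3; 11 crossings at w = -5): V = t^(-9/2) - t^(-5/2) - t^(-3/2) - t^(-1/2)
why: 3 classes among 3 diagrams; unequal V(t) rules out equality


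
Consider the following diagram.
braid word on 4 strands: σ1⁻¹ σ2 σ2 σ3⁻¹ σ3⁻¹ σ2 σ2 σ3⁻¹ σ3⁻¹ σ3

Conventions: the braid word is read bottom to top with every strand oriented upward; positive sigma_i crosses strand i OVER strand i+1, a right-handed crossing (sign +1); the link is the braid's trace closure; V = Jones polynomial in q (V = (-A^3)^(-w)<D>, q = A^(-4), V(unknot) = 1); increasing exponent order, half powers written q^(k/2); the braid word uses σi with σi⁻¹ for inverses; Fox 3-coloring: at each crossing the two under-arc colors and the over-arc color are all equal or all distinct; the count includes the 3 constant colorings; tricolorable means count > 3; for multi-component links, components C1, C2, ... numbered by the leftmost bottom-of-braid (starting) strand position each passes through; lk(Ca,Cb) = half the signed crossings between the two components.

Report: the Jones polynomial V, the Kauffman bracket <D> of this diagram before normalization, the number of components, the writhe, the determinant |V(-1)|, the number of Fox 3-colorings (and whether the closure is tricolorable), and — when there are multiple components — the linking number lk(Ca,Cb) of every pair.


V(q) = q^(-5/2) - 2q^(-3/2) + 3q^(-1/2) - 4q^(1/2) + 3q^(3/2) - 4q^(5/2) + 2q^(7/2) - q^(9/2)
bracket: -A^-18 + 2A^-14 - 4A^-10 + 3A^-6 - 4A^-2 + 3A^2 - 2A^6 + A^10, w = 0
2 components, writhe 0, over 10 crossings
lk(C1,C2) = +2
det 20, colorings 3 of 3^10 — not tricolorable
observation: det 20 = |V(-1)|; not divisible by 3, so not tricolorable


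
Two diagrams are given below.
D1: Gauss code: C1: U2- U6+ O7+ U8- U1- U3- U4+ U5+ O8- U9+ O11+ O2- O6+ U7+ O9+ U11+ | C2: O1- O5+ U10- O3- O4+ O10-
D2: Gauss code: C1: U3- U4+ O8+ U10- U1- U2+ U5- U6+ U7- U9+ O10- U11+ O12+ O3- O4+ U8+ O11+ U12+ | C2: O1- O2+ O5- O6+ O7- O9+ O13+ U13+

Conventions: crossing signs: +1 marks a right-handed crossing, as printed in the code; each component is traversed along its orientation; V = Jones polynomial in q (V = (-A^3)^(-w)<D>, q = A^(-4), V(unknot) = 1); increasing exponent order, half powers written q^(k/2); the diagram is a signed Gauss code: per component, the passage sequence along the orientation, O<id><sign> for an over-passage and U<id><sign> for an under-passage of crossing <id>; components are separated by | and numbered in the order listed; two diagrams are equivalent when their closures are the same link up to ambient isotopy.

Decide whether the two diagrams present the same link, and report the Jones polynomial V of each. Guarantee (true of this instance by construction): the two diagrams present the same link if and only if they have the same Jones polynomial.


equivalent: yes
D1 (bracket -A^-15 + A^-7 + A^-3 + A; 11 crossings at w = +1): V = -q^(1/2) - q^(3/2) - q^(5/2) + q^(9/2)
V(D2) = -q^(1/2) - q^(3/2) - q^(5/2) + q^(9/2)  (w +3, c 13, <D> = -A^-9 + A^-1 + A^3 + A^7)
key observation: Reidemeister moves carry D1 (11 crossings) to D2 (13)


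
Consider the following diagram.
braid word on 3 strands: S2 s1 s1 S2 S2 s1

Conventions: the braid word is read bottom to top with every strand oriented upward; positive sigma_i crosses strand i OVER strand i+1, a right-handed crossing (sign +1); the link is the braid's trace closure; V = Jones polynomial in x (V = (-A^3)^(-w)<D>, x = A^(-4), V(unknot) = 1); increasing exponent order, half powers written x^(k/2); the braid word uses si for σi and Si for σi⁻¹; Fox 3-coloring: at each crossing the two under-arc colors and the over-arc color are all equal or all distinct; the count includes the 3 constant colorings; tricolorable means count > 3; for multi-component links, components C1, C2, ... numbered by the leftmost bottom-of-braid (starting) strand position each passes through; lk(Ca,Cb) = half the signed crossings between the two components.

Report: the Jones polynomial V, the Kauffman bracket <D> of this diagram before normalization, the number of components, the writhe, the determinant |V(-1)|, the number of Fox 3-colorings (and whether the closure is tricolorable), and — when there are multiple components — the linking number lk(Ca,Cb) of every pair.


V = -x^-3 + 2x^-2 - 2x^-1 + 3 - 2x + 2x^2 - x^3
<D> = -A^-12 + 2A^-8 - 2A^-4 + 3 - 2A^4 + 2A^8 - A^12 (w = 0)
1 component over 6 crossings, w = 0
3 Fox colorings among 3^6, |V(-1)| = 13: not tricolorable
why: V is palindromic (span 6, det 13): x -> 1/x fixes it; necessary, not sufficient, for amphichirality


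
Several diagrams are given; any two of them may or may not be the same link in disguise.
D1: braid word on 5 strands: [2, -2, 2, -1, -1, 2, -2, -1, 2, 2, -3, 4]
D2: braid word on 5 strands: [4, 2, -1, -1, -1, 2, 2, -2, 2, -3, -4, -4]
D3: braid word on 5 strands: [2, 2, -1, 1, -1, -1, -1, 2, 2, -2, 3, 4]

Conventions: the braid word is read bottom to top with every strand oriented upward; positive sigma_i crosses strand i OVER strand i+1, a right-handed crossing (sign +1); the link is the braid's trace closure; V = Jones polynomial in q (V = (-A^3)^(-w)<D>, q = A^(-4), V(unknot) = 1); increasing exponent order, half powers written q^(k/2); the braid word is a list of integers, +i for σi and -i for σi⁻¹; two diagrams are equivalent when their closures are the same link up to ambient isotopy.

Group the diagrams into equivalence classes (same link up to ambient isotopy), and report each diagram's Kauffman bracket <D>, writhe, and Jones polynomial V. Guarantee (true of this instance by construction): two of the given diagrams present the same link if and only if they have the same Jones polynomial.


equivalence classes: {D1, D2, D3}
D1 (bracket -A^-12 + A^-8 - A^-4 + 3 - A^4 + A^8 - A^12; 12 crossings at w = 0): V = -q^-3 + q^-2 - q^-1 + 3 - q + q^2 - q^3
D2 (bracket -A^-18 + A^-14 - A^-10 + 3A^-6 - A^-2 + A^2 - A^6; 12 crossings at w = -2): V = -q^-3 + q^-2 - q^-1 + 3 - q + q^2 - q^3
V(D3) = -q^-3 + q^-2 - q^-1 + 3 - q + q^2 - q^3  [12 crossings, <D> = -A^-6 + A^-2 - A^2 + 3A^6 - A^10 + A^14 - A^18, w = +2]
key observation: one V(q) for all 3 diagrams — one class (guaranteed)


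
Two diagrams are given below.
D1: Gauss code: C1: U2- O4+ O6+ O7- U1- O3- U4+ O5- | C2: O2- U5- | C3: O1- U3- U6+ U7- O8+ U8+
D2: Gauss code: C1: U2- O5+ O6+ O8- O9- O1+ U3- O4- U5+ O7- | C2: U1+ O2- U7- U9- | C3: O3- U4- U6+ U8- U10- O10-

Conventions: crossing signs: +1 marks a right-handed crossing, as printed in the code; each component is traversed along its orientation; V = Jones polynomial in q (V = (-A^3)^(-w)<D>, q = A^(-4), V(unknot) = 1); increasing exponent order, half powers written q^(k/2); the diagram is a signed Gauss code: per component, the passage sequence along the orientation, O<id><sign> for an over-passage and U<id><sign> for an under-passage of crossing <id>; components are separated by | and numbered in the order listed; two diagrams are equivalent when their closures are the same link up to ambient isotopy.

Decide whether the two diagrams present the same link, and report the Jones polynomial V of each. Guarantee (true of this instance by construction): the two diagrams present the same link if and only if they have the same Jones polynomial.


equivalent: yes
V(D1) = q^-5 + 2q^-3 + q^-1  (w -2, c 8, <D> = A^-2 + 2A^6 + A^14)
D2 (bracket A^-8 + 2 + A^8; 10 crossings at w = -4): V = q^-5 + 2q^-3 + q^-1
why: all 2 diagrams share one V(q), hence one class


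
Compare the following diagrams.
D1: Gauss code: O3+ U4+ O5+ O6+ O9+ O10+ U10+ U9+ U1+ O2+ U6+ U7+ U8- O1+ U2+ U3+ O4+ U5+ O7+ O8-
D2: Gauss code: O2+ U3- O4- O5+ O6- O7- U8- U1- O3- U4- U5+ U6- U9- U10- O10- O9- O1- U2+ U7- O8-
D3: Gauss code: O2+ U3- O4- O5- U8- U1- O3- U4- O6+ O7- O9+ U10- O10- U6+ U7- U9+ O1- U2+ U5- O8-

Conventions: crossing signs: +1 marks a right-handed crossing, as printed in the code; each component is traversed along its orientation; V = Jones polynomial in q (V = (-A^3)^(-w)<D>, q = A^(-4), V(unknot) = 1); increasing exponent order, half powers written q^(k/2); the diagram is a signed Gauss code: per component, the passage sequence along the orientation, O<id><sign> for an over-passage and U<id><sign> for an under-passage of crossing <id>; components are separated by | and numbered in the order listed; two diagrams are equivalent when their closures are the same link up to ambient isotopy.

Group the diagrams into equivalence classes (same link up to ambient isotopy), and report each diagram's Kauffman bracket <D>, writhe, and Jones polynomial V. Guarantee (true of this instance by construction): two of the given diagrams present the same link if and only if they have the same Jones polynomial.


classes: {D1} | {D2, D3}
V(D1) = q^2 + 2q^4 - 2q^5 + q^6 - 2q^7 + q^8  [10 crossings, <D> = A^-8 - 2A^-4 + 1 - 2A^4 + 2A^8 + A^16, w = +8]
V(D2) = -q^-6 + q^-5 - q^-4 + 2q^-3 - q^-2 + q^-1  (w -6, c 10, <D> = A^-14 - A^-10 + 2A^-6 - A^-2 + A^2 - A^6)
V(D3) = -q^-6 + q^-5 - q^-4 + 2q^-3 - q^-2 + q^-1  (w -4, c 10, <D> = A^-8 - A^-4 + 2 - A^4 + A^8 - A^12)
insight: comparing 3 Jones polynomials yields 2 groups


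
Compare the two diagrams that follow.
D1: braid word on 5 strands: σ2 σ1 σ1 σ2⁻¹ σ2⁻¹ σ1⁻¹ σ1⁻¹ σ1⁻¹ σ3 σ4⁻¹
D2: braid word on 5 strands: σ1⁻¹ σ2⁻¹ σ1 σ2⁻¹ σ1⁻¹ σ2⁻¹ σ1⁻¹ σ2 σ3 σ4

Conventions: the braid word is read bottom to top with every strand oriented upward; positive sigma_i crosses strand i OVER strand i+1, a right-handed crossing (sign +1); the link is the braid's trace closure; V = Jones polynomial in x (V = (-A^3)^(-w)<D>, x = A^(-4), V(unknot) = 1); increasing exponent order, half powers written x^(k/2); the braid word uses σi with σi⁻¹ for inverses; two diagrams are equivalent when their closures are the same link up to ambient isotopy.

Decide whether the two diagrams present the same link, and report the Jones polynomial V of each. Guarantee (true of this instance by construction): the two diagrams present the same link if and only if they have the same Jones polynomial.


equivalent: no
D1 (bracket A^-10 - A^-6 + 2A^-2 - 2A^2 + 2A^6 - 2A^10 + A^14; 10 crossings at w = -2): V = x^-5 - 2x^-4 + 2x^-3 - 2x^-2 + 2x^-1 - 1 + x
D2 (bracket A^-2 - A^2 + 2A^6 - A^10 + A^14 - A^18; 10 crossings at w = -2): V = -x^-6 + x^-5 - x^-4 + 2x^-3 - x^-2 + x^-1
key observation: comparing 2 Jones polynomials yields 2 groups


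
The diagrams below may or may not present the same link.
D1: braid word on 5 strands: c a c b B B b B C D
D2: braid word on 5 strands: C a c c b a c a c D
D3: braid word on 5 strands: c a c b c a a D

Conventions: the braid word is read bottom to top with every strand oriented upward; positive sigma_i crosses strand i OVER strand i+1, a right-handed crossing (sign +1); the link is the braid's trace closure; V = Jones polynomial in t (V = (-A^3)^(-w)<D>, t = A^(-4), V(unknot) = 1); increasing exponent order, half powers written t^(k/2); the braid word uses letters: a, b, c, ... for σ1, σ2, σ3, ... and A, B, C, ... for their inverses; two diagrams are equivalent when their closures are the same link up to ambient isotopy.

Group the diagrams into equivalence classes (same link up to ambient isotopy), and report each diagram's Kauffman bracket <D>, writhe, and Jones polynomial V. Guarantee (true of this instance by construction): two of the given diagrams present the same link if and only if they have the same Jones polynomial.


grouping into links: {D1} | {D2, D3}
V(D1) = 1  (w 0, c 10, <D> = 1)
V(D2) = t^2 + 2t^4 - 2t^5 + t^6 - 2t^7 + t^8  [10 crossings, <D> = A^-14 - 2A^-10 + A^-6 - 2A^-2 + 2A^2 + A^10, w = +6]
V(D3) = t^2 + 2t^4 - 2t^5 + t^6 - 2t^7 + t^8  [8 crossings, <D> = A^-14 - 2A^-10 + A^-6 - 2A^-2 + 2A^2 + A^10, w = +6]
why: 2 values of V(t) split the 3 diagrams


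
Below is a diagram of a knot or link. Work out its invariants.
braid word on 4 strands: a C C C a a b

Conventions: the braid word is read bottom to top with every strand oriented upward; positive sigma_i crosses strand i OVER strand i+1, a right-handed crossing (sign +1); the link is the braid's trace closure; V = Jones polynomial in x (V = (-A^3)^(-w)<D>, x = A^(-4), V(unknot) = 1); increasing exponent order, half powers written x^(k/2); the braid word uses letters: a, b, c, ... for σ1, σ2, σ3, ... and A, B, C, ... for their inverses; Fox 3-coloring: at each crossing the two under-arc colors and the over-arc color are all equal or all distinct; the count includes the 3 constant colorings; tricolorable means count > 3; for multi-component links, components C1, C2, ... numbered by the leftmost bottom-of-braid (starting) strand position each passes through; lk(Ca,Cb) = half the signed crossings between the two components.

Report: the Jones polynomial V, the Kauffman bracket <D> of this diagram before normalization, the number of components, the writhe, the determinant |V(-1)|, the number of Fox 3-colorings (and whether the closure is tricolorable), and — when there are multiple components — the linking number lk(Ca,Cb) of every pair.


V(x) = -x^-3 + x^-2 - x^-1 + 3 - x + x^2 - x^3
bracket: A^-9 - A^-5 + A^-1 - 3A^3 + A^7 - A^11 + A^15, w = +1
1 component, writhe +1, over 7 crossings
det 9, colorings 27 of 3^7 — tricolorable
observation: V is palindromic (span 6, det 9): x -> 1/x fixes it; necessary, not sufficient, for amphichirality


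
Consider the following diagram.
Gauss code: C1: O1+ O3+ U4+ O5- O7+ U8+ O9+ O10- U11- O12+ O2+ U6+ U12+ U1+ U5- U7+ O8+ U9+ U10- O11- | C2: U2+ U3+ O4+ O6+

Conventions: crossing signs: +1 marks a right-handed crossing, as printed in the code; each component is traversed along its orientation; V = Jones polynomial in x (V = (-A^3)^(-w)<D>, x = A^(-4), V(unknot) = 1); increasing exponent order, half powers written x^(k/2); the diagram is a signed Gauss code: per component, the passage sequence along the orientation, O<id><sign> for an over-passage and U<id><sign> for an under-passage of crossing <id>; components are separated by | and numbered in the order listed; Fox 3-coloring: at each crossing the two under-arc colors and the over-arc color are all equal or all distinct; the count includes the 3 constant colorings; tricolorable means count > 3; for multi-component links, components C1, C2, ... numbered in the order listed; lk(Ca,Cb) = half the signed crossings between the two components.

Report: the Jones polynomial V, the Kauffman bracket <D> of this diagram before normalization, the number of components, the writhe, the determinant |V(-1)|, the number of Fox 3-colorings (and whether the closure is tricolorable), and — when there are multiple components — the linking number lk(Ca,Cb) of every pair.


Jones polynomial: V(x) = -x^(3/2) - x^(7/2) + x^(9/2) - x^(11/2)
<D> = -A^-4 + 1 - A^4 - A^12; writhe +6
components 2, writhe +6 (12 crossings)
linking number lk(C1,C2) = +2
3-colorings: 3 of 3^12, det 4 — not tricolorable
note: summing lk over 1 pair gives +2


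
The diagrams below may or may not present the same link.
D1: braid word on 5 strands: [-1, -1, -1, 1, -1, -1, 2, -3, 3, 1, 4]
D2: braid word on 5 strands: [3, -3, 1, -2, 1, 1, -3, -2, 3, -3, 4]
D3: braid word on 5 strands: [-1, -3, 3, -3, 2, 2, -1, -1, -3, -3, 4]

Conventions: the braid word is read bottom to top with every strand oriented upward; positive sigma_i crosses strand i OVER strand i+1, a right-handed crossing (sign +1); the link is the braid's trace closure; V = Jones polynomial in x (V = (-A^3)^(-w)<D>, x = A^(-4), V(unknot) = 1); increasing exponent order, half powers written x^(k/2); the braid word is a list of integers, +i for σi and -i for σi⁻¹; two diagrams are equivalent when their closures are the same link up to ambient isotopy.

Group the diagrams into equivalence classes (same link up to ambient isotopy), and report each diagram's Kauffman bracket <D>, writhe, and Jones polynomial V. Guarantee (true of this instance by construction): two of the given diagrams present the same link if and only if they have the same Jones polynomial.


equivalence classes: {D1} | {D2} | {D3}
D1 (bracket A^-1 + A^3 + A^7 - A^15; 11 crossings at w = -1): V = x^(-9/2) - x^(-5/2) - x^(-3/2) - x^(-1/2)
V(D2) = -x^(-3/2) + x^(-1/2) - 2x^(1/2) + x^(3/2) - 2x^(5/2) + x^(7/2)  (w +1, c 11, <D> = -A^-11 + 2A^-7 - A^-3 + 2A - A^5 + A^9)
V(D3) = -x^(-15/2) + 2x^(-13/2) - 2x^(-11/2) + 4x^(-9/2) - 3x^(-7/2) + 2x^(-5/2) - 3x^(-3/2) - x^(1/2)  [11 crossings, <D> = A^-11 + 3A^-3 - 2A + 3A^5 - 4A^9 + 2A^13 - 2A^17 + A^21, w = -3]
key observation: comparing 3 Jones polynomials yields 3 groups


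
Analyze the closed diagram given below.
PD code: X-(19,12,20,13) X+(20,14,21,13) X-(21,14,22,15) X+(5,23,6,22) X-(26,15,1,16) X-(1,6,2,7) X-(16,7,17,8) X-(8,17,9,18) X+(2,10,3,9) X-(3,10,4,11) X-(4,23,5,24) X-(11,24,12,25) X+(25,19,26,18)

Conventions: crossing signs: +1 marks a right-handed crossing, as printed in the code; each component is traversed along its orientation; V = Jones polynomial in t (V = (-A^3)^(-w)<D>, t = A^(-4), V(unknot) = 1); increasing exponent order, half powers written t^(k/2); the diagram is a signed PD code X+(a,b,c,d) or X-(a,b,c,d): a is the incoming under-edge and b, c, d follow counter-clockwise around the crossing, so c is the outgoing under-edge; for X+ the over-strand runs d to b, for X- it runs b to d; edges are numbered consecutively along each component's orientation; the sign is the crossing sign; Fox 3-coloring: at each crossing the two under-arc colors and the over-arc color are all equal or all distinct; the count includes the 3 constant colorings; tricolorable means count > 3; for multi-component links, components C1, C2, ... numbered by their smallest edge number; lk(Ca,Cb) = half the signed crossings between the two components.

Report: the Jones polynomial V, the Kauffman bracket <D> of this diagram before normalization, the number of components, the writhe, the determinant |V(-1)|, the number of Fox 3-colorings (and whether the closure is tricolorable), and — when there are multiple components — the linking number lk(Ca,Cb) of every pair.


Jones polynomial: V(t) = -t^-6 + t^-5 - t^-4 + 2t^-3 - t^-2 + t^-1
<D> = -A^-11 + A^-7 - 2A^-3 + A - A^5 + A^9; writhe -5
components 1, writhe -5 (13 crossings)
3-colorings: 3 of 3^13, det 7 — not tricolorable
note: w = -5 (over 13 crossings) is diagram-only; (-A^3)^(5) removes it from V


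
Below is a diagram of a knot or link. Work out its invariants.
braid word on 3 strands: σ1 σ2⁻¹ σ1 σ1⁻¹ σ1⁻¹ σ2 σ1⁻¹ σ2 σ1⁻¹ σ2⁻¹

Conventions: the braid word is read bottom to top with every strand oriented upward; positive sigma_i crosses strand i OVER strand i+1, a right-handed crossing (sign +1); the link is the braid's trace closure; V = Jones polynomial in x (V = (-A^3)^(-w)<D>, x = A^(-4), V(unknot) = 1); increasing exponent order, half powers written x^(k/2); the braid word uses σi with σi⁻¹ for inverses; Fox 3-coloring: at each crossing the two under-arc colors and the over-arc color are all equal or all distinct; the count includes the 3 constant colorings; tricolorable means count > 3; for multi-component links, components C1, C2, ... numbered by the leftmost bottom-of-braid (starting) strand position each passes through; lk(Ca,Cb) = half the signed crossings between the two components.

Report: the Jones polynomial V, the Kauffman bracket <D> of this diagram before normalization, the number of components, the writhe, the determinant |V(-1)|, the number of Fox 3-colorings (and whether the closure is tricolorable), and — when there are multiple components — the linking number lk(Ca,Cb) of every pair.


V = -x^-5 + x^-4 - x^-3 + 2x^-2 - x^-1 + 2 - x
<D> = -A^-10 + 2A^-6 - A^-2 + 2A^2 - A^6 + A^10 - A^14 (w = -2)
1 component over 10 crossings, w = -2
9 Fox colorings among 3^10, |V(-1)| = 9: tricolorable
why: V spans 6 powers of x: at least 6 crossings in any diagram


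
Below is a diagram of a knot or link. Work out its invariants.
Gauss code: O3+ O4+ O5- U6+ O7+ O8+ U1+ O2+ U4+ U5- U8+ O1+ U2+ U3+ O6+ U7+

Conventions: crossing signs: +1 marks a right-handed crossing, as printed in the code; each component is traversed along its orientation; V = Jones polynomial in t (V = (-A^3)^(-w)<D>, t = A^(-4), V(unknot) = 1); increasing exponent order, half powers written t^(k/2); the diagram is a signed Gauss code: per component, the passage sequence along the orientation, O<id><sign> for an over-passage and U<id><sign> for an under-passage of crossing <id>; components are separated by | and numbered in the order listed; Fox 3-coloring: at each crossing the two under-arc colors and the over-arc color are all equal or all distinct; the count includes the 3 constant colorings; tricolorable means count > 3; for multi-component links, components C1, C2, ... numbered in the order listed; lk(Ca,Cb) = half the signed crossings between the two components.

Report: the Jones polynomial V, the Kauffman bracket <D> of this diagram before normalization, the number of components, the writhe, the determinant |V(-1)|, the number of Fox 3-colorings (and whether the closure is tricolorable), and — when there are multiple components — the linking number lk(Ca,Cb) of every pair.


Jones polynomial: V(t) = t^2 + 2t^4 - 2t^5 + t^6 - 2t^7 + t^8
<D> = A^-14 - 2A^-10 + A^-6 - 2A^-2 + 2A^2 + A^10; writhe +6
components 1, writhe +6 (8 crossings)
3-colorings: 27 of 3^8, det 9 — tricolorable
note: w = +6 shifts under R1 moves; the (-A^3)^(-6) factor cancels that in V


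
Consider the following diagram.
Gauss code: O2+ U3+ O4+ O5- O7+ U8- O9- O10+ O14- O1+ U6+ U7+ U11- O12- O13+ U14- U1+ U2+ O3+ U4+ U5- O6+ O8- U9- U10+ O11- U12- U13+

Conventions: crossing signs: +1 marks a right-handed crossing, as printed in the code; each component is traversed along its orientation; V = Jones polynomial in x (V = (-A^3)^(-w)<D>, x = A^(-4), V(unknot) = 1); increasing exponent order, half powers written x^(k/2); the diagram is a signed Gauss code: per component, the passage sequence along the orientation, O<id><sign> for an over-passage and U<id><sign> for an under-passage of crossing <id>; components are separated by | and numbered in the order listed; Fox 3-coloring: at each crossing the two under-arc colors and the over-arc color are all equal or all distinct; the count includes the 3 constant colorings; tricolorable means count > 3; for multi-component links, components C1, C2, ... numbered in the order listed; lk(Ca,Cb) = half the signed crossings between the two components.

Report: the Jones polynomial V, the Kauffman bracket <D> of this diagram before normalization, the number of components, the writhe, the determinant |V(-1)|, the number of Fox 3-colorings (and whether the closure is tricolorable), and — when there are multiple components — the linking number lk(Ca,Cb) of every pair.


Jones polynomial: V(x) = 1
<D> = A^6; writhe +2
components 1, writhe +2 (14 crossings)
3-colorings: 3 of 3^14, det 1 — not tricolorable
note: w = +2 shifts under R1 moves; the (-A^3)^(-2) factor cancels that in V


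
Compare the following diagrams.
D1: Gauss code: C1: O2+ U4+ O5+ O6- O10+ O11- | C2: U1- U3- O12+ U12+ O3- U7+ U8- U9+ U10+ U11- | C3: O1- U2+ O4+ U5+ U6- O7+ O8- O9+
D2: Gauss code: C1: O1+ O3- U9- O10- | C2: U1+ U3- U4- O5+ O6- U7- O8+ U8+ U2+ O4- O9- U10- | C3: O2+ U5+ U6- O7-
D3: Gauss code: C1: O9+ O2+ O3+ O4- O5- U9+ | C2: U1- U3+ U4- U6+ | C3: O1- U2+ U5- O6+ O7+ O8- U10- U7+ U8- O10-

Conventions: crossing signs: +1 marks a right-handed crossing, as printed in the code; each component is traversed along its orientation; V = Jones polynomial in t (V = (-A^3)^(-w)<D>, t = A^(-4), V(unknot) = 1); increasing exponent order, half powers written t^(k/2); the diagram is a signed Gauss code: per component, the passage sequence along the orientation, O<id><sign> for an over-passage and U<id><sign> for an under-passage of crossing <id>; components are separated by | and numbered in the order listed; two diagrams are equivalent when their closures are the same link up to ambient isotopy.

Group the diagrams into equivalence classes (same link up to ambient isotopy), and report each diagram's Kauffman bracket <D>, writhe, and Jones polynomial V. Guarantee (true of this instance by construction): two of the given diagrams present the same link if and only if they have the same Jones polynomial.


grouping into links: {D1} | {D2} | {D3}
V(D1) = 1 + t + t^2 + t^3  (w +2, c 12, <D> = A^-6 + A^-2 + A^2 + A^6)
D2 (bracket A^-6 + A^-2 + A^2 + A^6; 10 crossings at w = -2): V = t^-3 + t^-2 + t^-1 + 1
D3 (bracket A^-4 + 2 + A^4; 10 crossings at w = 0): V = t^-1 + 2 + t
why: 3 values of V(t) split the 3 diagrams


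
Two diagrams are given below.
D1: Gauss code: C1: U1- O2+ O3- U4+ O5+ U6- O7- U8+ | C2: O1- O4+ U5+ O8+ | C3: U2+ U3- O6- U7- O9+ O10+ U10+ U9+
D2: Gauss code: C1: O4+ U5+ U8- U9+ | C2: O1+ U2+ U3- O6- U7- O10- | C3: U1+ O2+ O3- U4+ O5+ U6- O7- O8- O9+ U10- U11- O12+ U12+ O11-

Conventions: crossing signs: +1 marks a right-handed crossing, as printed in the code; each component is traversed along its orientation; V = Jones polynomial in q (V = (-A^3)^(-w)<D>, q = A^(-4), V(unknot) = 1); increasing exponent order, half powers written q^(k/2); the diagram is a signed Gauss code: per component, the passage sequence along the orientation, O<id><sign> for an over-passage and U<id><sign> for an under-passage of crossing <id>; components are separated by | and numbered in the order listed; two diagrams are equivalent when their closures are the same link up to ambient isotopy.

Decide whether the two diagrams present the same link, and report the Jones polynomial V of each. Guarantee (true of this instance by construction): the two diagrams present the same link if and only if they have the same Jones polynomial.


same link: yes
V(D1) = q^-2 + 2 + q^2  [10 crossings, <D> = A^-2 + 2A^6 + A^14, w = +2]
V(D2) = q^-2 + 2 + q^2  [12 crossings, <D> = A^-8 + 2 + A^8, w = 0]
insight: all 2 diagrams share one V(q), hence one class


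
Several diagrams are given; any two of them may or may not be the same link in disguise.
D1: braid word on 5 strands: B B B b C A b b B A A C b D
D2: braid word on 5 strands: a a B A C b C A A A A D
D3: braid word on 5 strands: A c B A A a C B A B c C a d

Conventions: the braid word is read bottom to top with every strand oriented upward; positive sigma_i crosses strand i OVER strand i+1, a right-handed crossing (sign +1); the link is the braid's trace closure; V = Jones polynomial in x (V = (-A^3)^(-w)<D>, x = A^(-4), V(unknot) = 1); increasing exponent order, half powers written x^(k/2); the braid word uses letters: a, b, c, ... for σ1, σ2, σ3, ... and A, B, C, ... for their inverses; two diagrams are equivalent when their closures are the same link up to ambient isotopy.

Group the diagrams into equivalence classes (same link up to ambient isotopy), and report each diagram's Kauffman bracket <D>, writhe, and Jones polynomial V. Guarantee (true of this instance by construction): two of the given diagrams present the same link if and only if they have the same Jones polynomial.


grouping into links: {D1, D2} | {D3}
V(D1) = -x^-6 + x^-5 - x^-4 + 2x^-3 - x^-2 + x^-1  (w -6, c 14, <D> = A^-14 - A^-10 + 2A^-6 - A^-2 + A^2 - A^6)
V(D2) = -x^-6 + x^-5 - x^-4 + 2x^-3 - x^-2 + x^-1  (w -6, c 12, <D> = A^-14 - A^-10 + 2A^-6 - A^-2 + A^2 - A^6)
V(D3) = -x^-4 + x^-3 + x^-1  (w -4, c 14, <D> = A^-8 + 1 - A^4)
key observation: 2 classes among 3 diagrams; unequal V(x) rules out equality


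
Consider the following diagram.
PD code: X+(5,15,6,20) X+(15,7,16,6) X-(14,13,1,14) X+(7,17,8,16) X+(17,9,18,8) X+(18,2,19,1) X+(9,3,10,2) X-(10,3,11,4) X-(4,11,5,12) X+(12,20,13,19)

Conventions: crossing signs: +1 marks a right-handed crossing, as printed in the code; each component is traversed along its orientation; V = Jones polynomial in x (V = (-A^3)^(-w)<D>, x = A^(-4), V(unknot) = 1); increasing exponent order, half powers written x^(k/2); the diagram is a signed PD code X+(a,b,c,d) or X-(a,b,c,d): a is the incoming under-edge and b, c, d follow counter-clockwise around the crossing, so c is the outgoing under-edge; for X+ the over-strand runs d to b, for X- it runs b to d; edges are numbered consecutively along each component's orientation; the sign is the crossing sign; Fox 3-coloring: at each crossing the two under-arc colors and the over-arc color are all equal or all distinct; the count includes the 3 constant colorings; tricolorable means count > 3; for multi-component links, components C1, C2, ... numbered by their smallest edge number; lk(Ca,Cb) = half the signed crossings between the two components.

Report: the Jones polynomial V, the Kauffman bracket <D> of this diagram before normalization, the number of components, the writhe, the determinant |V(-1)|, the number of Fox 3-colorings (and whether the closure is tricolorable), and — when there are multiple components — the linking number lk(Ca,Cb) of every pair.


V(x) = -x^(3/2) + x^(5/2) - 2x^(7/2) + 2x^(9/2) - 2x^(11/2) + x^(13/2) - x^(15/2)
bracket: -A^-18 + A^-14 - 2A^-10 + 2A^-6 - 2A^-2 + A^2 - A^6, w = +4
2 components, writhe +4, over 10 crossings
lk(C1,C2) = +3
det 10, colorings 3 of 3^10 — not tricolorable
observation: summing lk over 1 pair gives +3


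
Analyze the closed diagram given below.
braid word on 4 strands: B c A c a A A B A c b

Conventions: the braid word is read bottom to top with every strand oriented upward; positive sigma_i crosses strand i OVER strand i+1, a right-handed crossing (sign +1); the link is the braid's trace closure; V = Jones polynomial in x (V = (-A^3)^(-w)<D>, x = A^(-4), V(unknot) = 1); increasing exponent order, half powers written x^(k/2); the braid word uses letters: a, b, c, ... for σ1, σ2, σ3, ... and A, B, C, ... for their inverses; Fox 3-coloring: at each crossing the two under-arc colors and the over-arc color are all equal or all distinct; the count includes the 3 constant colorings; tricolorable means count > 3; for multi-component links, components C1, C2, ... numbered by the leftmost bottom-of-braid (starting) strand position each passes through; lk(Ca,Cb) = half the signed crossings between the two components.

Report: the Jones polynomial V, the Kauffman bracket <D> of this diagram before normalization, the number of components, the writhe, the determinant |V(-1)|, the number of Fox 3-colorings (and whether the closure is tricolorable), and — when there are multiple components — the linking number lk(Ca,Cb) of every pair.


V(x) = -x^-3 + x^-2 - x^-1 + 3 - x + x^2 - x^3
bracket: A^-15 - A^-11 + A^-7 - 3A^-3 + A - A^5 + A^9, w = -1
1 component, writhe -1, over 11 crossings
det 9, colorings 27 of 3^11 — tricolorable
observation: V is palindromic (span 6, det 9): x -> 1/x fixes it; necessary, not sufficient, for amphichirality


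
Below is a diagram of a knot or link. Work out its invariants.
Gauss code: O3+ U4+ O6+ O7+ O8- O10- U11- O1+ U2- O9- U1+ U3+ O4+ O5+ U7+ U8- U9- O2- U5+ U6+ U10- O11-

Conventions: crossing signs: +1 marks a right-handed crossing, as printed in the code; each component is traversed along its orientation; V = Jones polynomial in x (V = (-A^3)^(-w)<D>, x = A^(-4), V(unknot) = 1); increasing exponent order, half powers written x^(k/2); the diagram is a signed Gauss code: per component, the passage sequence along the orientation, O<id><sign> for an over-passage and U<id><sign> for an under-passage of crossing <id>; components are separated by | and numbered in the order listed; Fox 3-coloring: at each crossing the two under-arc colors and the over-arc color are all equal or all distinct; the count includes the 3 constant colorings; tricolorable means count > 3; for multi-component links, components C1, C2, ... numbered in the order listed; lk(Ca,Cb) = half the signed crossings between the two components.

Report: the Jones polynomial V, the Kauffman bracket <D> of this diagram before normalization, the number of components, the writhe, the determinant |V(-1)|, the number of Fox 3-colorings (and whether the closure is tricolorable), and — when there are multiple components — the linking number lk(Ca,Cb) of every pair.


V(x) = x^-2 - x^-1 + 2 - 2x + x^2 - x^3 + x^4
bracket: -A^-13 + A^-9 - A^-5 + 2A^-1 - 2A^3 + A^7 - A^11, w = +1
1 component, writhe +1, over 11 crossings
det 9, colorings 9 of 3^11 — tricolorable
observation: the span of V is 6, forcing >= 6 crossings in any diagram


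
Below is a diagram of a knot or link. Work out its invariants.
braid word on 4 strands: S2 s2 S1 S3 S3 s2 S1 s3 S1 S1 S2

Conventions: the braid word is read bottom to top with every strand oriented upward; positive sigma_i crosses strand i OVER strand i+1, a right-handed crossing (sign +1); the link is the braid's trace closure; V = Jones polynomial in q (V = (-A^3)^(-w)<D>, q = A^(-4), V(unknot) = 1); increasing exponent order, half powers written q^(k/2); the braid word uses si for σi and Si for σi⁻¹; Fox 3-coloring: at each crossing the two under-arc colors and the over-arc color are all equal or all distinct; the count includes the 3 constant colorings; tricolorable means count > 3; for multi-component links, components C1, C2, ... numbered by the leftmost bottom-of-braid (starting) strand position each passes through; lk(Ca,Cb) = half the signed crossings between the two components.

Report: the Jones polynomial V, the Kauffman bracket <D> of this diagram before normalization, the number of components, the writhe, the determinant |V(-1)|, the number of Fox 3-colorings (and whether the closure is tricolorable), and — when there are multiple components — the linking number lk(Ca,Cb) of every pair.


V(q) = -q^-7 + q^-6 - q^-5 + q^-4 + q^-2
bracket: -A^-7 - A + A^5 - A^9 + A^13, w = -5
1 component, writhe -5, over 11 crossings
det 5, colorings 3 of 3^11 — not tricolorable
observation: w = -5 (over 11 crossings) is diagram-only; (-A^3)^(5) removes it from V


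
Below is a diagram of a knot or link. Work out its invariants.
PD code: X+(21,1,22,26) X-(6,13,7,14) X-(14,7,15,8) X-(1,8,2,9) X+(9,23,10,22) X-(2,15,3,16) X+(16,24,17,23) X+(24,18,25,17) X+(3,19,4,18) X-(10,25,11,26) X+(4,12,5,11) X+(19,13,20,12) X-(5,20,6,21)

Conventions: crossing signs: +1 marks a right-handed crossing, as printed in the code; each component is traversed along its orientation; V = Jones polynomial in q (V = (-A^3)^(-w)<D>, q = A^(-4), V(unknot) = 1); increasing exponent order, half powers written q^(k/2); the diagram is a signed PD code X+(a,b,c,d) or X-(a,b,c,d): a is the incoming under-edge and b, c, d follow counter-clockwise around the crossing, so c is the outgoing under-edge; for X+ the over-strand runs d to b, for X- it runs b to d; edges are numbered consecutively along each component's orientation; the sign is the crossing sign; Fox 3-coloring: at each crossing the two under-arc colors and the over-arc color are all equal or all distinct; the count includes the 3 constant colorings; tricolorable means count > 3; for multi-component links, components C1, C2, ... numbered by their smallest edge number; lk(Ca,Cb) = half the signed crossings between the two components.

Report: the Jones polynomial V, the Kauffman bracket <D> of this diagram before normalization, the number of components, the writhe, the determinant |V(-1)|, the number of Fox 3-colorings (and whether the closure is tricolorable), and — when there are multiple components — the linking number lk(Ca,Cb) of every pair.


V(q) = -q^-1 + 2 - q + 2q^2 - q^3 + q^4 - q^5
bracket: A^-17 - A^-13 + A^-9 - 2A^-5 + A^-1 - 2A^3 + A^7, w = +1
1 component, writhe +1, over 13 crossings
det 9, colorings 9 of 3^13 — tricolorable
observation: det 9 = |V(-1)|; divisible by 3, so tricolorable


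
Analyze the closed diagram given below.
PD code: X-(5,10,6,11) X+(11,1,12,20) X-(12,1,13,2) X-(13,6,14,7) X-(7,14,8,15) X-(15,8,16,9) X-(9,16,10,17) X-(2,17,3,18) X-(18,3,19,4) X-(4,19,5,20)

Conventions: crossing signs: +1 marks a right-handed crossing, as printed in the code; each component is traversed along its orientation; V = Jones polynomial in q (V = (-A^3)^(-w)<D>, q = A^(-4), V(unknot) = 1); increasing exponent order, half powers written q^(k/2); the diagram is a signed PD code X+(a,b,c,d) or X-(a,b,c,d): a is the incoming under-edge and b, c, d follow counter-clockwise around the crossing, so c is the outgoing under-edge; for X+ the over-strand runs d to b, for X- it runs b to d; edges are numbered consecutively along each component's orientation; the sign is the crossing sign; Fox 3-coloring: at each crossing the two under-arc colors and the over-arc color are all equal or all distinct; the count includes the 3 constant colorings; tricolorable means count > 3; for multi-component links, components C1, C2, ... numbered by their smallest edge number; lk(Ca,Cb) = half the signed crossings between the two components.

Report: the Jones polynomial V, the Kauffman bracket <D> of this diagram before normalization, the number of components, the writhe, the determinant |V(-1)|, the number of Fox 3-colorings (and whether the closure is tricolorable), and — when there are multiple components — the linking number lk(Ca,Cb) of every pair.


V = q^-11 - 2q^-10 + 2q^-9 - 3q^-8 + 2q^-7 - 2q^-6 + 2q^-5 + q^-3
<D> = A^-12 + 2A^-4 - 2 + 2A^4 - 3A^8 + 2A^12 - 2A^16 + A^20 (w = -8)
1 component over 10 crossings, w = -8
9 Fox colorings among 3^10, |V(-1)| = 15: tricolorable
why: the span of V is 8, forcing >= 8 crossings in any diagram


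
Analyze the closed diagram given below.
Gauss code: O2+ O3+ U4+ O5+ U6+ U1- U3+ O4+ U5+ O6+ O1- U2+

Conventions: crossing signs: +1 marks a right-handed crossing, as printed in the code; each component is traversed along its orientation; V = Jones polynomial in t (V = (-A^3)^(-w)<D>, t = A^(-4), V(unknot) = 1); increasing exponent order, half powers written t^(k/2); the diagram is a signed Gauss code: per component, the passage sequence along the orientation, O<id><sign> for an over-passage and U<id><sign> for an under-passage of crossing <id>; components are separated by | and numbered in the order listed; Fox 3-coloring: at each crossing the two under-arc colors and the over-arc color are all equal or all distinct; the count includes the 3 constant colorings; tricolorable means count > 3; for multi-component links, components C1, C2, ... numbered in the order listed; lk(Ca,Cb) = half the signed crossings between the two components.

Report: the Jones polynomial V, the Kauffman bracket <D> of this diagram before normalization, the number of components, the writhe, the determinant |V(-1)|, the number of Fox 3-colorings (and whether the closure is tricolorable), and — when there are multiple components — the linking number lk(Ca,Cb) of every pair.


Jones polynomial: V(t) = t + t^3 - t^4
<D> = -A^-4 + 1 + A^8; writhe +4
components 1, writhe +4 (6 crossings)
3-colorings: 9 of 3^6, det 3 — tricolorable
note: |V(-1)| = 3: so tricolorable, since 3 divides 3
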